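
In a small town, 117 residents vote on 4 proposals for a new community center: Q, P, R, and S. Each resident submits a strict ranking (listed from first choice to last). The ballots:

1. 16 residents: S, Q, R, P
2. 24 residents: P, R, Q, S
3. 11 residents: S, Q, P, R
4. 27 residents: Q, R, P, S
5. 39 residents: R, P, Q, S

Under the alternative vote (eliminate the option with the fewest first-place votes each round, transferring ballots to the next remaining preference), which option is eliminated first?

P

Round 1: Q 27, P 24, R 39, S 27. Eliminate P.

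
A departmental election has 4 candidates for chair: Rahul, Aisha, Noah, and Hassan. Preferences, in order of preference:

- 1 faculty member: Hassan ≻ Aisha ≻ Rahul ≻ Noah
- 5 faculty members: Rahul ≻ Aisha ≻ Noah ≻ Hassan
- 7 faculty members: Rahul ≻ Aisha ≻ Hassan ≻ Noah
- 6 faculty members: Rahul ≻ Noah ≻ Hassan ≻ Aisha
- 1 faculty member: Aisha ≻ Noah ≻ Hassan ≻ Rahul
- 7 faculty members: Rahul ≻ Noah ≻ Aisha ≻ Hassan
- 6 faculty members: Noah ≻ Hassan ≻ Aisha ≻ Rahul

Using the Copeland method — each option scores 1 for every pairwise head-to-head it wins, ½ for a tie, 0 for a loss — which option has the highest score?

Rahul

Rahul: beats Aisha, Noah, and Hassan → score 3.
Aisha: beats Hassan; loses to Rahul and Noah → score 1.
Noah: beats Aisha and Hassan; loses to Rahul → score 2.
Hassan: loses to Rahul, Aisha, and Noah → score 0.
Rahul has the best pairwise record.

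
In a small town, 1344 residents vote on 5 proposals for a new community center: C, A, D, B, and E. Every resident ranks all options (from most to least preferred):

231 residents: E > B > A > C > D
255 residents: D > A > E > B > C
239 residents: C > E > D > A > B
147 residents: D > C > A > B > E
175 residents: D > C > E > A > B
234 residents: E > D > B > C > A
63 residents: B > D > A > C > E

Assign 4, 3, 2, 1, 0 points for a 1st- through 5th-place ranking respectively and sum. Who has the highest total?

D

C: 231·1 + 255·0 + 239·4 + 147·3 + 175·3 + 234·1 + 63·1 = 2450
A: 231·2 + 255·3 + 239·1 + 147·2 + 175·1 + 234·0 + 63·2 = 2061
D: 231·0 + 255·4 + 239·2 + 147·4 + 175·4 + 234·3 + 63·3 = 3677
B: 231·3 + 255·1 + 239·0 + 147·1 + 175·0 + 234·2 + 63·4 = 1815
E: 231·4 + 255·2 + 239·3 + 147·0 + 175·2 + 234·4 + 63·0 = 3437
D has the highest Borda score (3677).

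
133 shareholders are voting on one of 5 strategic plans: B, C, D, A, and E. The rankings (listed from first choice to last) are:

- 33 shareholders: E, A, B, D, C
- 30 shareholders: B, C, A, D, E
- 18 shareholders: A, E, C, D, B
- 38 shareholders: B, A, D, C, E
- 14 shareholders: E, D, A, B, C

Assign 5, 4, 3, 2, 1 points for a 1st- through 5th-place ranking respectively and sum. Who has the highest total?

B: 33·3 + 30·5 + 18·1 + 38·5 + 14·2 = 485
C: 33·1 + 30·4 + 18·3 + 38·2 + 14·1 = 297
D: 33·2 + 30·2 + 18·2 + 38·3 + 14·4 = 332
A: 33·4 + 30·3 + 18·5 + 38·4 + 14·3 = 506
E: 33·5 + 30·1 + 18·4 + 38·1 + 14·5 = 375
A has the highest Borda score (506).

A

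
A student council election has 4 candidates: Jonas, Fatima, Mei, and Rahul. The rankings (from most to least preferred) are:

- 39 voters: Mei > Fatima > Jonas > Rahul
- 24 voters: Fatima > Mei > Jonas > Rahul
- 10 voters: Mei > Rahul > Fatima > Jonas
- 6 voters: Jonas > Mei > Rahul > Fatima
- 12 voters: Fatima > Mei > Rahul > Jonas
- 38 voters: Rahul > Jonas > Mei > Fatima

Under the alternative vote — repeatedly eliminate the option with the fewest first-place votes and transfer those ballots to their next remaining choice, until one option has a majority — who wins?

Mei

Round 1: Jonas 6, Fatima 36, Mei 49, Rahul 38. Eliminate Jonas.
Round 2: Fatima 36, Mei 55, Rahul 38. Eliminate Fatima.
Round 3: Mei 91, Rahul 38. Mei has a majority.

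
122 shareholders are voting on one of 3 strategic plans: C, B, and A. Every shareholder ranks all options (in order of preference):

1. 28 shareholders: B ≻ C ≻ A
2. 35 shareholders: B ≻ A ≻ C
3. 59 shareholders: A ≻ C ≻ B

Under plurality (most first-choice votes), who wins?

B

First-place votes: C 0, B 63, A 59.
B has the most first-place votes.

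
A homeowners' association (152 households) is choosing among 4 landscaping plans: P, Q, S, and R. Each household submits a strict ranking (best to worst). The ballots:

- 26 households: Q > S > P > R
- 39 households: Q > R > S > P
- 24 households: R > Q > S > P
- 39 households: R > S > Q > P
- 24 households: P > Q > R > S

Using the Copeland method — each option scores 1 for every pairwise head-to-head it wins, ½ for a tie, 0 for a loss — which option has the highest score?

P: loses to Q, S, and R → score 0.
Q: beats P, S, and R → score 3.
S: beats P; loses to Q and R → score 1.
R: beats P and S; loses to Q → score 2.
Q has the best pairwise record.

Q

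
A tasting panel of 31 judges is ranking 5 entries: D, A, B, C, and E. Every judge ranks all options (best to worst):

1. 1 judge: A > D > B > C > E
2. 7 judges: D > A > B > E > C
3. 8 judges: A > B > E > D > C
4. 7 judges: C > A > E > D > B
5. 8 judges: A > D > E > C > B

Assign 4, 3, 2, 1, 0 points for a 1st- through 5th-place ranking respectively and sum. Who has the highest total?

A

D: 1·3 + 7·4 + 8·1 + 7·1 + 8·3 = 70
A: 1·4 + 7·3 + 8·4 + 7·3 + 8·4 = 110
B: 1·2 + 7·2 + 8·3 + 7·0 + 8·0 = 40
C: 1·1 + 7·0 + 8·0 + 7·4 + 8·1 = 37
E: 1·0 + 7·1 + 8·2 + 7·2 + 8·2 = 53
A has the highest Borda score (110).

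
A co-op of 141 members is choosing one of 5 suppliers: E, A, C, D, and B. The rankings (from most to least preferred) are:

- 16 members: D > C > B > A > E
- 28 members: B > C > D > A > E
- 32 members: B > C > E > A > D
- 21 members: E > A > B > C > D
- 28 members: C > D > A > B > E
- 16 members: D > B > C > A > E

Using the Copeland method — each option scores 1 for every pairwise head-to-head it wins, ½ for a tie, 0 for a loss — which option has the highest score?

B

E: loses to A, C, D, and B → score 0.
A: beats E; loses to C, D, and B → score 1.
C: beats E, A, and D; loses to B → score 3.
D: beats E and A; loses to C and B → score 2.
B: beats E, A, C, and D → score 4.
B has the best pairwise record.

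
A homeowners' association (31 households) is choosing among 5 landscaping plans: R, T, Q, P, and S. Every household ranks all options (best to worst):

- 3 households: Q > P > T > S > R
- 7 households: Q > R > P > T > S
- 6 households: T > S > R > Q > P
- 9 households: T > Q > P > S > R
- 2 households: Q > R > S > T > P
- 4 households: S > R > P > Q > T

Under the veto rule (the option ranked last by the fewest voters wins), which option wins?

Last-place votes: R 12, T 4, Q 0, P 8, S 7.
Q is ranked last by the fewest voters, so Q wins.

Q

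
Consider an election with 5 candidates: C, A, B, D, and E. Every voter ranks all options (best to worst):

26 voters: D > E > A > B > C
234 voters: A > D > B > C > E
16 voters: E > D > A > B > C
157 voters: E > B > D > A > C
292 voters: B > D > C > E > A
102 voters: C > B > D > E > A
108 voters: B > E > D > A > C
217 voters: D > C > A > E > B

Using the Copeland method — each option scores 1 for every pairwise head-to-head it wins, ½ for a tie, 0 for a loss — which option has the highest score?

C: beats A and E; loses to B and D → score 2.
A: loses to C, B, D, and E → score 0.
B: beats C, A, D, and E → score 4.
D: beats C, A, and E; loses to B → score 3.
E: beats A; loses to C, B, and D → score 1.
B has the best pairwise record.

B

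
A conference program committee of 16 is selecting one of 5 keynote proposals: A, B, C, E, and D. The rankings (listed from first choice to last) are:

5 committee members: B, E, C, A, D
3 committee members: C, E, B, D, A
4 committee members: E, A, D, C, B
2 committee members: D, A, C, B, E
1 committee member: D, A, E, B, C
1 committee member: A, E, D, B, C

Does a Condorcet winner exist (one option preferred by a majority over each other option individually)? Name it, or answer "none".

E vs A: 12–4 for E.
E vs B: 9–7 for E.
E vs C: 11–5 for E.
E vs D: 13–3 for E.
E beats every other option head-to-head.

E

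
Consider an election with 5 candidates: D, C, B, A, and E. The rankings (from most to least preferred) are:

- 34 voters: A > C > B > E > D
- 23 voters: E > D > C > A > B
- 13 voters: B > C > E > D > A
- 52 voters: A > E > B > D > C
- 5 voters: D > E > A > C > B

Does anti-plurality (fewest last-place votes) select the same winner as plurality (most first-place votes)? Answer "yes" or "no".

no

Anti-plurality — last-place votes: D 34, C 52, B 28, A 13, E 0. Winner: E.
Plurality — first-place votes: D 5, C 0, B 13, A 86, E 23. Winner: A.
The two methods disagree.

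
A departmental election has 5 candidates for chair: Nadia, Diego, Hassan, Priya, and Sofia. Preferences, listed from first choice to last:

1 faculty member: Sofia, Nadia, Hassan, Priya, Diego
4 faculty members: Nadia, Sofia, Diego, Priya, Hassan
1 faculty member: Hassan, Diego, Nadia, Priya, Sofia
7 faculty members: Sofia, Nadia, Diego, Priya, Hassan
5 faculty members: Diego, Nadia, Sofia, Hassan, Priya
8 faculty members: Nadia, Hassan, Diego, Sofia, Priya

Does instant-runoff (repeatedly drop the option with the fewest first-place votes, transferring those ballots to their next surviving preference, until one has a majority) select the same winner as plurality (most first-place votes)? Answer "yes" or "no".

yes

Instant-runoff — R1 Nadia 12, Diego 5, Hassan 1, Priya 0, Sofia 8 (Priya out); R2 Nadia 12, Diego 5, Hassan 1, Sofia 8 (Hassan out); R3 Nadia 12, Diego 6, Sofia 8 (Diego out); R4 Nadia 18, Sofia 8 (Nadia winner). Winner: Nadia.
Plurality — first-place votes: Nadia 12, Diego 5, Hassan 1, Priya 0, Sofia 8. Winner: Nadia.
The two methods agree.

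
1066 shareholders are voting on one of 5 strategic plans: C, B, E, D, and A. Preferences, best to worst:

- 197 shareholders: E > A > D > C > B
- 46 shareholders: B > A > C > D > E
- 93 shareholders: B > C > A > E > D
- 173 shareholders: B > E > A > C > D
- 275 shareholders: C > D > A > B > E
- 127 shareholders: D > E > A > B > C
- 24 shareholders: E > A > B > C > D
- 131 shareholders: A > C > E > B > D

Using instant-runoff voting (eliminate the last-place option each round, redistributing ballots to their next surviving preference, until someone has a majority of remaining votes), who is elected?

C

Round 1: C 275, B 312, E 221, D 127, A 131. Eliminate D.
Round 2: C 275, B 312, E 348, A 131. Eliminate A.
Round 3: C 406, B 312, E 348. Eliminate B.
Round 4: C 545, E 521. C has a majority.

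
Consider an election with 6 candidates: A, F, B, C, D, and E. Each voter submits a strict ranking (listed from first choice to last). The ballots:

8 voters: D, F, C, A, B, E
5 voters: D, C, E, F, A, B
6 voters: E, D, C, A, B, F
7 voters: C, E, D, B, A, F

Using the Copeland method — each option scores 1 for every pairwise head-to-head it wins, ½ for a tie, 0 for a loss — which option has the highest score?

A: beats B; ties F; loses to C, D, and E → score 1.5.
F: ties A and B; loses to C, D, and E → score 1.
B: ties F; loses to A, C, D, and E → score 0.5.
C: beats A, F, B, and E; loses to D → score 4.
D: beats A, F, B, and C; ties E → score 4.5.
E: beats A, F, and B; ties D; loses to C → score 3.5.
D has the best pairwise record.

D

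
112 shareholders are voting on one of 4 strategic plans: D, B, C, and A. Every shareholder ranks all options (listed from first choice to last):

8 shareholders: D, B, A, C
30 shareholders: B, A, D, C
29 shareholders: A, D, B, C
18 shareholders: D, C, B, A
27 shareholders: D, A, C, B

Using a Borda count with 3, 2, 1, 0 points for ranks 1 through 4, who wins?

D: 8·3 + 30·1 + 29·2 + 18·3 + 27·3 = 247
B: 8·2 + 30·3 + 29·1 + 18·1 + 27·0 = 153
C: 8·0 + 30·0 + 29·0 + 18·2 + 27·1 = 63
A: 8·1 + 30·2 + 29·3 + 18·0 + 27·2 = 209
D has the highest Borda score (247).

D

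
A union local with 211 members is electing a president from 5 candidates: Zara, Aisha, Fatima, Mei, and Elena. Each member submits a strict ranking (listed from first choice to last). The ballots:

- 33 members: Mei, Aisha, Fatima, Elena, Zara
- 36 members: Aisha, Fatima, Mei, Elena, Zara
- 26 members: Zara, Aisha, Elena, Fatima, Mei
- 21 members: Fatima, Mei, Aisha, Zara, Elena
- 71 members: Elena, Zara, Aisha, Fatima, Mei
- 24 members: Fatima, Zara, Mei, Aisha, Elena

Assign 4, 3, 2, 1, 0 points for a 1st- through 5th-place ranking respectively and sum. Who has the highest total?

Zara: 33·0 + 36·0 + 26·4 + 21·1 + 71·3 + 24·3 = 410
Aisha: 33·3 + 36·4 + 26·3 + 21·2 + 71·2 + 24·1 = 529
Fatima: 33·2 + 36·3 + 26·1 + 21·4 + 71·1 + 24·4 = 451
Mei: 33·4 + 36·2 + 26·0 + 21·3 + 71·0 + 24·2 = 315
Elena: 33·1 + 36·1 + 26·2 + 21·0 + 71·4 + 24·0 = 405
Aisha has the highest Borda score (529).

Aisha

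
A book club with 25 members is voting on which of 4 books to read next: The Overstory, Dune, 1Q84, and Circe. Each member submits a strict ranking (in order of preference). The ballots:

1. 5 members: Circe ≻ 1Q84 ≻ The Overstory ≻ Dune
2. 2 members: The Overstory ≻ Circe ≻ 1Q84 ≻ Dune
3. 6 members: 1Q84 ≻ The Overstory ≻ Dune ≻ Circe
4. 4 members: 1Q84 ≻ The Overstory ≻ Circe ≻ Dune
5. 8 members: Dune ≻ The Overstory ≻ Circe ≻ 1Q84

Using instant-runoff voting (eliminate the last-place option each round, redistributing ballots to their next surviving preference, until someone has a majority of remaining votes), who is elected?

1Q84

Round 1: The Overstory 2, Dune 8, 1Q84 10, Circe 5. Eliminate The Overstory.
Round 2: Dune 8, 1Q84 10, Circe 7. Eliminate Circe.
Round 3: Dune 8, 1Q84 17. 1Q84 has a majority.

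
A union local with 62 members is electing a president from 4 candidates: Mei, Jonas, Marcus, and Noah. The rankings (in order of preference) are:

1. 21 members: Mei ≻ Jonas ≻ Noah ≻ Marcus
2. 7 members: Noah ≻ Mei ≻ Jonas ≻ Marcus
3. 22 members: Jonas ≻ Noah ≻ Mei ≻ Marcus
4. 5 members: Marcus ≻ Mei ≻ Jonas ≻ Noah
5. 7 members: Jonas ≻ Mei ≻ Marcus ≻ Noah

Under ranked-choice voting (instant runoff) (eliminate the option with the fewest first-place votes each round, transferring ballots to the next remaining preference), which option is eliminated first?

Marcus

Round 1: Mei 21, Jonas 29, Marcus 5, Noah 7. Eliminate Marcus.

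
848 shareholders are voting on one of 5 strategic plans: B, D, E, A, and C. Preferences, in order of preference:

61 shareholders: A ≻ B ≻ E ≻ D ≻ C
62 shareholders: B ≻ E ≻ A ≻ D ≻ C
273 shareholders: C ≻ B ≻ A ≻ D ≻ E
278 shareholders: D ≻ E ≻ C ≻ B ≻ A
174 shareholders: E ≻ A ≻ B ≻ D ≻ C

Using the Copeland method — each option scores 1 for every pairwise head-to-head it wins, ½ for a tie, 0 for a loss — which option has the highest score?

E

B: beats D and A; loses to E and C → score 2.
D: beats E and C; loses to B and A → score 2.
E: beats B, A, and C; loses to D → score 3.
A: beats D; loses to B, E, and C → score 1.
C: beats B and A; loses to D and E → score 2.
E has the best pairwise record.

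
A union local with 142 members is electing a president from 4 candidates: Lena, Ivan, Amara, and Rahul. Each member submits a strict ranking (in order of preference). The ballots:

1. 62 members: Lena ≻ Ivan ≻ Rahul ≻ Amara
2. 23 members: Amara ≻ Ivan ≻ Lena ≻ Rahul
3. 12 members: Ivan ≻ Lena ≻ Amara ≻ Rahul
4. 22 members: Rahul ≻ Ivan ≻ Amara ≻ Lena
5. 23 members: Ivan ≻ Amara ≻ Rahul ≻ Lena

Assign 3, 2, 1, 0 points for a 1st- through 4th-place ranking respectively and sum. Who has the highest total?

Ivan

Lena: 62·3 + 23·1 + 12·2 + 22·0 + 23·0 = 233
Ivan: 62·2 + 23·2 + 12·3 + 22·2 + 23·3 = 319
Amara: 62·0 + 23·3 + 12·1 + 22·1 + 23·2 = 149
Rahul: 62·1 + 23·0 + 12·0 + 22·3 + 23·1 = 151
Ivan has the highest Borda score (319).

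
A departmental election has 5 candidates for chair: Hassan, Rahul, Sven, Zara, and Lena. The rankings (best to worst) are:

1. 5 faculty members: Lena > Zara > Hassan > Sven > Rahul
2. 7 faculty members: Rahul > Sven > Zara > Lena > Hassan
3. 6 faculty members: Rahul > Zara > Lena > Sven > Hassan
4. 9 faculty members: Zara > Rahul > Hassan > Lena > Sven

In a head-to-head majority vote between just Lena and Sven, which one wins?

Voters preferring Lena to Sven: 20; preferring Sven to Lena: 7.
Lena wins the head-to-head.

Lena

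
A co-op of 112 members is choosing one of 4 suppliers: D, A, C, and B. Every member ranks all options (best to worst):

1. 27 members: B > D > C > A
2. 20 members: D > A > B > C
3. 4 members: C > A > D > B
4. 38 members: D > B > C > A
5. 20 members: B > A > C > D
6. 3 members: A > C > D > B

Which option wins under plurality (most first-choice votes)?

D

First-place votes: D 58, A 3, C 4, B 47.
D has the most first-place votes.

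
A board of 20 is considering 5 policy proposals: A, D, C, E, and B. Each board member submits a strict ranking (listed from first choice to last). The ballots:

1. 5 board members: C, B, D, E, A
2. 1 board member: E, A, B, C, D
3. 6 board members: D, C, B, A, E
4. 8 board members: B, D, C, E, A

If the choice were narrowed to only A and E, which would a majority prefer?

E

Voters preferring A to E: 6; preferring E to A: 14.
E wins the head-to-head.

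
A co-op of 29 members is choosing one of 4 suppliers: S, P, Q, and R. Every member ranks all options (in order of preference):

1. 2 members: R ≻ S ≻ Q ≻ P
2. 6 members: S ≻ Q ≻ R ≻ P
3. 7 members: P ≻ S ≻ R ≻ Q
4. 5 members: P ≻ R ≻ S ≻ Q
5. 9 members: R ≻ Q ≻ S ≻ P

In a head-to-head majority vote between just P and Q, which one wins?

Q

Voters preferring P to Q: 12; preferring Q to P: 17.
Q wins the head-to-head.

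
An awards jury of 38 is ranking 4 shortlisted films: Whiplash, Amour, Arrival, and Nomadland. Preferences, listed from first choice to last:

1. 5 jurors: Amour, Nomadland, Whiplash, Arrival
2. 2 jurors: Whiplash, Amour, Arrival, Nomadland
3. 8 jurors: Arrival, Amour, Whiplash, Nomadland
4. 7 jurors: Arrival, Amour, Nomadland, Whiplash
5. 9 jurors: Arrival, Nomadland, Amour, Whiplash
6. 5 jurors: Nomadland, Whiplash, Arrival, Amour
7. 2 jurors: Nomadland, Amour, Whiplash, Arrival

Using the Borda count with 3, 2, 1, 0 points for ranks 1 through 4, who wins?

Whiplash: 5·1 + 2·3 + 8·1 + 7·0 + 9·0 + 5·2 + 2·1 = 31
Amour: 5·3 + 2·2 + 8·2 + 7·2 + 9·1 + 5·0 + 2·2 = 62
Arrival: 5·0 + 2·1 + 8·3 + 7·3 + 9·3 + 5·1 + 2·0 = 79
Nomadland: 5·2 + 2·0 + 8·0 + 7·1 + 9·2 + 5·3 + 2·3 = 56
Arrival has the highest Borda score (79).

Arrival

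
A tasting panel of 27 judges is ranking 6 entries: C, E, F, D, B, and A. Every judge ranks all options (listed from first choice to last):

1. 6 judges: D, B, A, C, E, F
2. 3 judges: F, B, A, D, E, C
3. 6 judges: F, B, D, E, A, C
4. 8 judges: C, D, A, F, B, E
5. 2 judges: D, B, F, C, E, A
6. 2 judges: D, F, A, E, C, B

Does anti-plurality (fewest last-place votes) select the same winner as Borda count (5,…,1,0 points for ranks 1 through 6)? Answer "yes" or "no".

yes

Anti-plurality — last-place votes: C 9, E 8, F 6, D 0, B 2, A 2. Winner: D.
Borda — scores: C 58, E 27, F 75, D 106, B 76, A 63. Winner: D.
The two methods agree.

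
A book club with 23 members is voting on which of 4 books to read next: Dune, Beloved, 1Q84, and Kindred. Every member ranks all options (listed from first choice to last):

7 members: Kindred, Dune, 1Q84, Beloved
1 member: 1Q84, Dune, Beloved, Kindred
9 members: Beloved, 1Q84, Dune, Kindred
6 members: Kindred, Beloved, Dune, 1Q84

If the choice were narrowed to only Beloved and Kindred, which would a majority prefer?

Voters preferring Beloved to Kindred: 10; preferring Kindred to Beloved: 13.
Kindred wins the head-to-head.

Kindred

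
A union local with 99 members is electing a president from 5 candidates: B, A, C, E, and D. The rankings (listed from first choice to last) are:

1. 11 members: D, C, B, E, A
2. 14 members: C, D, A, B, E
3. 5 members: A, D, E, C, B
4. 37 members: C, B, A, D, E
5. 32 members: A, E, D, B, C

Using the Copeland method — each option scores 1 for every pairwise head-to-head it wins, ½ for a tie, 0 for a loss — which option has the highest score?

B: beats E; loses to A, C, and D → score 1.
A: beats B, E, and D; loses to C → score 3.
C: beats B, A, E, and D → score 4.
E: loses to B, A, C, and D → score 0.
D: beats B and E; loses to A and C → score 2.
C has the best pairwise record.

C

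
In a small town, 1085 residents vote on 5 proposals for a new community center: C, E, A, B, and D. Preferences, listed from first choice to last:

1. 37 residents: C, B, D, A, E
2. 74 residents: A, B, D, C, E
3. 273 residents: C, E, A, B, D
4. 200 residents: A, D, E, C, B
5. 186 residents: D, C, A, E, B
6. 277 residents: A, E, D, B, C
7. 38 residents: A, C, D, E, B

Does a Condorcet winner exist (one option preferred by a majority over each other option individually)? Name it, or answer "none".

A

A vs C: 589–496 for A.
A vs E: 812–273 for A.
A vs B: 1048–37 for A.
A vs D: 862–223 for A.
A beats every other option head-to-head.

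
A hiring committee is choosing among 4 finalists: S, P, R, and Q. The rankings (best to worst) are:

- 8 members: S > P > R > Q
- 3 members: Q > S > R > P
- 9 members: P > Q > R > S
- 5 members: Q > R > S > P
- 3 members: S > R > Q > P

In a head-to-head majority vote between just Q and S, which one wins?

Q

Voters preferring Q to S: 17; preferring S to Q: 11.
Q wins the head-to-head.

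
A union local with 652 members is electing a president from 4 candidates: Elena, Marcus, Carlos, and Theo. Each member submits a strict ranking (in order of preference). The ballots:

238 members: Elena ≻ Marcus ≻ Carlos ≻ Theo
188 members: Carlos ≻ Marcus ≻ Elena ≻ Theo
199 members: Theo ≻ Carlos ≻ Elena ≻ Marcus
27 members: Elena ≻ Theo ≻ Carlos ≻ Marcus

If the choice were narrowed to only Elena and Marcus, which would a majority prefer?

Voters preferring Elena to Marcus: 464; preferring Marcus to Elena: 188.
Elena wins the head-to-head.

Elena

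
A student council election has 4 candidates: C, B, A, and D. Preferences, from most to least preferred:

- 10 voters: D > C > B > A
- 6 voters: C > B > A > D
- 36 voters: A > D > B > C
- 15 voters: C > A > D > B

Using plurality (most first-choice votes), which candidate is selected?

A

First-place votes: C 21, B 0, A 36, D 10.
A has the most first-place votes.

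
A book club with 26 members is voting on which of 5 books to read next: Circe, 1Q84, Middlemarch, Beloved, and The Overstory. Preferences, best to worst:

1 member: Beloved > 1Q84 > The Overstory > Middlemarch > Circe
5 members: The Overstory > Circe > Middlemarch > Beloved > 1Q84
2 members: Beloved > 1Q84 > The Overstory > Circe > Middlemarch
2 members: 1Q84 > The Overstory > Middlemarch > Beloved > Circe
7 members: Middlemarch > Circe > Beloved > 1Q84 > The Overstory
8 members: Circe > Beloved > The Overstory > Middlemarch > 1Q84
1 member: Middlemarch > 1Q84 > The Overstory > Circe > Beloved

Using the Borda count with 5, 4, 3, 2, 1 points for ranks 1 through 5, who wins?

Circe: 1·1 + 5·4 + 2·2 + 2·1 + 7·4 + 8·5 + 1·2 = 97
1Q84: 1·4 + 5·1 + 2·4 + 2·5 + 7·2 + 8·1 + 1·4 = 53
Middlemarch: 1·2 + 5·3 + 2·1 + 2·3 + 7·5 + 8·2 + 1·5 = 81
Beloved: 1·5 + 5·2 + 2·5 + 2·2 + 7·3 + 8·4 + 1·1 = 83
The Overstory: 1·3 + 5·5 + 2·3 + 2·4 + 7·1 + 8·3 + 1·3 = 76
Circe has the highest Borda score (97).

Circe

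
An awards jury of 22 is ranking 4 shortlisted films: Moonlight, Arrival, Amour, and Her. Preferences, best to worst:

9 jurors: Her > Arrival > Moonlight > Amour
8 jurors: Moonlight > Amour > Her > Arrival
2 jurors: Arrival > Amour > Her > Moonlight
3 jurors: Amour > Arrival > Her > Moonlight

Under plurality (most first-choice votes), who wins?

First-place votes: Moonlight 8, Arrival 2, Amour 3, Her 9.
Her has the most first-place votes.

Her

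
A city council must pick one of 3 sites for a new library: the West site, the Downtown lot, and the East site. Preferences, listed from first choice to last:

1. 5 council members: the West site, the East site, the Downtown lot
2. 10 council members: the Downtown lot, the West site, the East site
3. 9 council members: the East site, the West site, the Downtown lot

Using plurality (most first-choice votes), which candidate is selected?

First-place votes: the West site 5, the Downtown lot 10, the East site 9.
the Downtown lot has the most first-place votes.

the Downtown lot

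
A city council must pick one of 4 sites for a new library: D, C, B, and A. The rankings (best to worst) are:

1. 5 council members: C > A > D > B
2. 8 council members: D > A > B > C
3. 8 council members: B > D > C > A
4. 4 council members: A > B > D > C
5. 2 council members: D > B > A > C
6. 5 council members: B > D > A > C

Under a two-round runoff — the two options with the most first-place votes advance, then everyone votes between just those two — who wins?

Round 1 first-place votes: D 10, C 5, B 13, A 4.
B and D advance.
Runoff: B is preferred to D by 17 voters; D by 15.
B wins the runoff.

B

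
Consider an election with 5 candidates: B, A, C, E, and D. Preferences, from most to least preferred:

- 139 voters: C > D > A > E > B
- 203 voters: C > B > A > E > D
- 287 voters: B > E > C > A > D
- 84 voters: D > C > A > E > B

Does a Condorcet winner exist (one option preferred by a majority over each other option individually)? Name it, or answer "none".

C vs B: 426–287 for C.
C vs A: 713–0 for C.
C vs E: 426–287 for C.
C vs D: 629–84 for C.
C beats every other option head-to-head.

C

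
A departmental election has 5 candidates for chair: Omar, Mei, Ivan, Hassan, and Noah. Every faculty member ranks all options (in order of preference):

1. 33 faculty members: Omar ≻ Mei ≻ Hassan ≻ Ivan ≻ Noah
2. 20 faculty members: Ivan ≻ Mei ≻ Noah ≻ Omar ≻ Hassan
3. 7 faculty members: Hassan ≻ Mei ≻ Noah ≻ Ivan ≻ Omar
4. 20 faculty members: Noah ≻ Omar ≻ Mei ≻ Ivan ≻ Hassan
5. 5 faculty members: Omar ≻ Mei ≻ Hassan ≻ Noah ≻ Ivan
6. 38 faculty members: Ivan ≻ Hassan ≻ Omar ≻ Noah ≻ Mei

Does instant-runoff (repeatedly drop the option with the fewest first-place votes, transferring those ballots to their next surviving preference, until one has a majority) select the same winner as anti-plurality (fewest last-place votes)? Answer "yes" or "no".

yes

Instant-runoff — R1 Omar 38, Mei 0, Ivan 58, Hassan 7, Noah 20 (Mei out); R2 Omar 38, Ivan 58, Hassan 7, Noah 20 (Hassan out); R3 Omar 38, Ivan 58, Noah 27 (Noah out); R4 Omar 58, Ivan 65 (Ivan winner). Winner: Ivan.
Anti-plurality — last-place votes: Omar 7, Mei 38, Ivan 5, Hassan 40, Noah 33. Winner: Ivan.
The two methods agree.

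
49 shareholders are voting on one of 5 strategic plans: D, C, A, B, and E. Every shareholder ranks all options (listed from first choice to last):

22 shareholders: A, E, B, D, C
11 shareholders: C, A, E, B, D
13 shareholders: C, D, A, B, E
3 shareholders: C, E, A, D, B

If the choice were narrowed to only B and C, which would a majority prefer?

Voters preferring B to C: 22; preferring C to B: 27.
C wins the head-to-head.

C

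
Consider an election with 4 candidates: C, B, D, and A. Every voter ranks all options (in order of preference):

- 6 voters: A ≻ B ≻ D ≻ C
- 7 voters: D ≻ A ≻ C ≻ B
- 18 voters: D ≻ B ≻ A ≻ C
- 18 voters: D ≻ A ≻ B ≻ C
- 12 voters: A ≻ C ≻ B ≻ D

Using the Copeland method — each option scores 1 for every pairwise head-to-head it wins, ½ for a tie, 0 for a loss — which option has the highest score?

D

C: loses to B, D, and A → score 0.
B: beats C; loses to D and A → score 1.
D: beats C, B, and A → score 3.
A: beats C and B; loses to D → score 2.
D has the best pairwise record.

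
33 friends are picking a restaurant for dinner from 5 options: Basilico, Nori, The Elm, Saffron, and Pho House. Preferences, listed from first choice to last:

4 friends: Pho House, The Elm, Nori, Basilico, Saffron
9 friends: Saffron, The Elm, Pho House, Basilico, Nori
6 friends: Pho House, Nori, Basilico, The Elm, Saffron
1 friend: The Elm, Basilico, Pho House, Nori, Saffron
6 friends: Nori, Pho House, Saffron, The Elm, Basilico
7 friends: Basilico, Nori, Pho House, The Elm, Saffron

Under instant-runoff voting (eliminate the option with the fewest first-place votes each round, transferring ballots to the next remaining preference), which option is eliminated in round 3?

Round 1: Basilico 7, Nori 6, The Elm 1, Saffron 9, Pho House 10. Eliminate The Elm.
Round 2: Basilico 8, Nori 6, Saffron 9, Pho House 10. Eliminate Nori.
Round 3: Basilico 8, Saffron 9, Pho House 16. Eliminate Basilico.

Basilico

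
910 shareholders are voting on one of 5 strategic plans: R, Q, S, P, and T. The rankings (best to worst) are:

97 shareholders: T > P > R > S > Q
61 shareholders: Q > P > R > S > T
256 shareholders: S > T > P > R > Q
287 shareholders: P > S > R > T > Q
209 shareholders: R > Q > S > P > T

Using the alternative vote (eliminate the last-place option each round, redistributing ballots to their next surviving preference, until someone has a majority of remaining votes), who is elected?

Round 1: R 209, Q 61, S 256, P 287, T 97. Eliminate Q.
Round 2: R 209, S 256, P 348, T 97. Eliminate T.
Round 3: R 209, S 256, P 445. Eliminate R.
Round 4: S 465, P 445. S has a majority.

S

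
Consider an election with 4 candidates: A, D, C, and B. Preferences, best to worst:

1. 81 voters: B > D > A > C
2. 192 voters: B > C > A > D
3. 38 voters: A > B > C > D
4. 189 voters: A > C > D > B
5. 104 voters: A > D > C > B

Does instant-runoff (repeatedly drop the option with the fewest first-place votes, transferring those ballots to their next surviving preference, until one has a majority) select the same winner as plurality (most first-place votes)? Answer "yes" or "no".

Instant-runoff — R1 A 331, D 0, C 0, B 273 (A winner). Winner: A.
Plurality — first-place votes: A 331, D 0, C 0, B 273. Winner: A.
The two methods agree.

yes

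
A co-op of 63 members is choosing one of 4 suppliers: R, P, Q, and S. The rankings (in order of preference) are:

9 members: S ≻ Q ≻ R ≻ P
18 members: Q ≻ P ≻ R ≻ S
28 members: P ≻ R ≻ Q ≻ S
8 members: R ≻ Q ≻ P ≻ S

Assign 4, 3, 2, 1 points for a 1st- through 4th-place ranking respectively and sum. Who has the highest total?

P

R: 9·2 + 18·2 + 28·3 + 8·4 = 170
P: 9·1 + 18·3 + 28·4 + 8·2 = 191
Q: 9·3 + 18·4 + 28·2 + 8·3 = 179
S: 9·4 + 18·1 + 28·1 + 8·1 = 90
P has the highest Borda score (191).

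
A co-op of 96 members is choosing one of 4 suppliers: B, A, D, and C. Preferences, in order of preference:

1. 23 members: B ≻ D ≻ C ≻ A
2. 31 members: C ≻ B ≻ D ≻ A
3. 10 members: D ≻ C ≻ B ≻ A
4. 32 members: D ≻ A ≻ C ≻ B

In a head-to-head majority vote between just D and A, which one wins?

D

Voters preferring D to A: 96; preferring A to D: 0.
D wins the head-to-head.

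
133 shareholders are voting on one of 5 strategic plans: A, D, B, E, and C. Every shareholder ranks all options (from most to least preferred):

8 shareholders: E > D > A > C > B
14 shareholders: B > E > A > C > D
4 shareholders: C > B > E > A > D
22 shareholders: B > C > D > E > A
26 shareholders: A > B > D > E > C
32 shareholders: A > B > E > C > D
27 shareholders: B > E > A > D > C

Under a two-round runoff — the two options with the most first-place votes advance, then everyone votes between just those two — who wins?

Round 1 first-place votes: A 58, D 0, B 63, E 8, C 4.
B and A advance.
Runoff: B is preferred to A by 67 voters; A by 66.
B wins the runoff.

B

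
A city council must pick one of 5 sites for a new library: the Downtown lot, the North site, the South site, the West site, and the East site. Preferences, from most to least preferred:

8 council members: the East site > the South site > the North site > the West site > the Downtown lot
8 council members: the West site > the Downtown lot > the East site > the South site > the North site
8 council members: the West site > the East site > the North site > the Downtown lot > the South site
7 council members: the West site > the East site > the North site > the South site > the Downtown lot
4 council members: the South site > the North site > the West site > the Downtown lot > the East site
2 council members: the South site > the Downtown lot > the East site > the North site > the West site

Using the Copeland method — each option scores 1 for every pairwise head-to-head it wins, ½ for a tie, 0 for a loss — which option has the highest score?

the Downtown lot: loses to the North site, the South site, the West site, and the East site → score 0.
the North site: beats the Downtown lot; loses to the South site, the West site, and the East site → score 1.
the South site: beats the Downtown lot and the North site; loses to the West site and the East site → score 2.
the West site: beats the Downtown lot, the North site, the South site, and the East site → score 4.
the East site: beats the Downtown lot, the North site, and the South site; loses to the West site → score 3.
the West site has the best pairwise record.

the West site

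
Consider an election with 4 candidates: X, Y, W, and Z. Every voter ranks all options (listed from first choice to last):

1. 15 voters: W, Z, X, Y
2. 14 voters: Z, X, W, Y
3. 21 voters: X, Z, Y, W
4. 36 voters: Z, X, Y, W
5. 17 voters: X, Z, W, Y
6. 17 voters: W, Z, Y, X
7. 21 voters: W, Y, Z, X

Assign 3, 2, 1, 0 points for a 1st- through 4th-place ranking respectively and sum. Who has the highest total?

X: 15·1 + 14·2 + 21·3 + 36·2 + 17·3 + 17·0 + 21·0 = 229
Y: 15·0 + 14·0 + 21·1 + 36·1 + 17·0 + 17·1 + 21·2 = 116
W: 15·3 + 14·1 + 21·0 + 36·0 + 17·1 + 17·3 + 21·3 = 190
Z: 15·2 + 14·3 + 21·2 + 36·3 + 17·2 + 17·2 + 21·1 = 311
Z has the highest Borda score (311).

Z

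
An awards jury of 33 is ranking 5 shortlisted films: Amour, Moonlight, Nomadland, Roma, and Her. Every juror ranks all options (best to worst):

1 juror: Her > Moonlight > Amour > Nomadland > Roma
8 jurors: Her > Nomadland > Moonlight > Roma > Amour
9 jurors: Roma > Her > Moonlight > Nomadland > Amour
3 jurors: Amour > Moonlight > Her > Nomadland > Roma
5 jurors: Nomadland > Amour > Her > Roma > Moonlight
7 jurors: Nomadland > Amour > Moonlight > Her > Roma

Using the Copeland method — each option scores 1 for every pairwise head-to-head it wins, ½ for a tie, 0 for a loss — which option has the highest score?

Amour: loses to Moonlight, Nomadland, Roma, and Her → score 0.
Moonlight: beats Amour and Roma; loses to Nomadland and Her → score 2.
Nomadland: beats Amour, Moonlight, and Roma; loses to Her → score 3.
Roma: beats Amour; loses to Moonlight, Nomadland, and Her → score 1.
Her: beats Amour, Moonlight, Nomadland, and Roma → score 4.
Her has the best pairwise record.

Her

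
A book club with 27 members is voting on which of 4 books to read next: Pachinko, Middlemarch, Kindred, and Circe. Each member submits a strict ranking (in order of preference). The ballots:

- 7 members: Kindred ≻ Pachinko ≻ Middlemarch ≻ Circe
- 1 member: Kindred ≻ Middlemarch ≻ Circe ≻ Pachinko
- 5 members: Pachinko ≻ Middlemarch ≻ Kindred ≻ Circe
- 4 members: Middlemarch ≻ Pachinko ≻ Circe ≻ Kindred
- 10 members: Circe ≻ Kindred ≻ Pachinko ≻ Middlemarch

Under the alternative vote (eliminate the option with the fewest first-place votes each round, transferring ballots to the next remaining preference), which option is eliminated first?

Middlemarch

Round 1: Pachinko 5, Middlemarch 4, Kindred 8, Circe 10. Eliminate Middlemarch.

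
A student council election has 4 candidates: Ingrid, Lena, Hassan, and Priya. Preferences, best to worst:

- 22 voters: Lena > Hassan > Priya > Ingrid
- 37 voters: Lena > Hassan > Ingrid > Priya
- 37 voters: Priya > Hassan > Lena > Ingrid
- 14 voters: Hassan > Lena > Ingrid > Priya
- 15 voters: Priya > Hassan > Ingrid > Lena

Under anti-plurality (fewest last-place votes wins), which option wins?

Last-place votes: Ingrid 59, Lena 15, Hassan 0, Priya 51.
Hassan is ranked last by the fewest voters, so Hassan wins.

Hassan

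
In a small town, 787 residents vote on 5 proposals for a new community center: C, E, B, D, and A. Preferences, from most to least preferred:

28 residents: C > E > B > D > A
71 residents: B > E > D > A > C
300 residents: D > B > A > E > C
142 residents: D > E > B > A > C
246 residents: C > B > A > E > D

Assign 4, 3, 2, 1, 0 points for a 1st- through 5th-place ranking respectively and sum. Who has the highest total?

C: 28·4 + 71·0 + 300·0 + 142·0 + 246·4 = 1096
E: 28·3 + 71·3 + 300·1 + 142·3 + 246·1 = 1269
B: 28·2 + 71·4 + 300·3 + 142·2 + 246·3 = 2262
D: 28·1 + 71·2 + 300·4 + 142·4 + 246·0 = 1938
A: 28·0 + 71·1 + 300·2 + 142·1 + 246·2 = 1305
B has the highest Borda score (2262).

B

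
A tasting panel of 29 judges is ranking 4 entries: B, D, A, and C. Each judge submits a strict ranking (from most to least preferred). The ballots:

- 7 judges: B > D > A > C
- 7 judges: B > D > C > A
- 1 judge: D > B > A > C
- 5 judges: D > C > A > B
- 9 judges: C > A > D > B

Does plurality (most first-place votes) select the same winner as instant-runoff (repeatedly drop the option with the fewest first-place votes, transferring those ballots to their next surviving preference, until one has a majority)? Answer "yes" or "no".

Plurality — first-place votes: B 14, D 6, A 0, C 9. Winner: B.
Instant-runoff — R1 B 14, D 6, A 0, C 9 (A out); R2 B 14, D 6, C 9 (D out); R3 B 15, C 14 (B winner). Winner: B.
The two methods agree.

yes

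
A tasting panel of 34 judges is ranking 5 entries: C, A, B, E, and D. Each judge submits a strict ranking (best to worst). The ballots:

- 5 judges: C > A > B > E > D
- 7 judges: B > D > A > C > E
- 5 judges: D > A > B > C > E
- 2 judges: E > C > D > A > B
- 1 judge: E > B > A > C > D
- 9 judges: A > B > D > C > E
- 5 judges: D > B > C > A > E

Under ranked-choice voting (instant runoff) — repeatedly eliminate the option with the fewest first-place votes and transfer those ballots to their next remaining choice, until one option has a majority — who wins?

Round 1: C 5, A 9, B 7, E 3, D 10. Eliminate E.
Round 2: C 7, A 9, B 8, D 10. Eliminate C.
Round 3: A 14, B 8, D 12. Eliminate B.
Round 4: A 15, D 19. D has a majority.

D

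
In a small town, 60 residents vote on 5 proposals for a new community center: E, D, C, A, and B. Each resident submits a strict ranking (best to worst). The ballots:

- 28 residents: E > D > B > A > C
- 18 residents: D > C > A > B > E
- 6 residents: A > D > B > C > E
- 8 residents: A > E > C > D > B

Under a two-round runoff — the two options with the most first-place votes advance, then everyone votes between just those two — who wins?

E

Round 1 first-place votes: E 28, D 18, C 0, A 14, B 0.
E and D advance.
Runoff: E is preferred to D by 36 voters; D by 24.
E wins the runoff.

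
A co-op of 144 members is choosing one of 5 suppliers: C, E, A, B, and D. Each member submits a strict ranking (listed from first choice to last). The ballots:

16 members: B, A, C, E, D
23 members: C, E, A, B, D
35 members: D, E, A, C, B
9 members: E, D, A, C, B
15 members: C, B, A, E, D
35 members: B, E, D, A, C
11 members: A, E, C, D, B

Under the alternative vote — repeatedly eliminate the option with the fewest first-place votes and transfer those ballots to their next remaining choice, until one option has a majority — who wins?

Round 1: C 38, E 9, A 11, B 51, D 35. Eliminate E.
Round 2: C 38, A 11, B 51, D 44. Eliminate A.
Round 3: C 49, B 51, D 44. Eliminate D.
Round 4: C 93, B 51. C has a majority.

C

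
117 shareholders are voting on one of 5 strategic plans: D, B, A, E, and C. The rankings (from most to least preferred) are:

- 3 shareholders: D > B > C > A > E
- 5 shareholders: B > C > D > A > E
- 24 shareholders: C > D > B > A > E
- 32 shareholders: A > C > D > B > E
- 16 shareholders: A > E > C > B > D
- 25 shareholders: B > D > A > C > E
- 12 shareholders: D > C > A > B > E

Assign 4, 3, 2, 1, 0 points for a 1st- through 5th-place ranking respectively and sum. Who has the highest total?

C

D: 3·4 + 5·2 + 24·3 + 32·2 + 16·0 + 25·3 + 12·4 = 281
B: 3·3 + 5·4 + 24·2 + 32·1 + 16·1 + 25·4 + 12·1 = 237
A: 3·1 + 5·1 + 24·1 + 32·4 + 16·4 + 25·2 + 12·2 = 298
E: 3·0 + 5·0 + 24·0 + 32·0 + 16·3 + 25·0 + 12·0 = 48
C: 3·2 + 5·3 + 24·4 + 32·3 + 16·2 + 25·1 + 12·3 = 306
C has the highest Borda score (306).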